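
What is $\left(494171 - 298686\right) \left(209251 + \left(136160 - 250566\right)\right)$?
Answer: $18540774825$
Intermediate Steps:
$\left(494171 - 298686\right) \left(209251 + \left(136160 - 250566\right)\right) = 195485 \left(209251 + \left(136160 - 250566\right)\right) = 195485 \left(209251 - 114406\right) = 195485 \cdot 94845 = 18540774825$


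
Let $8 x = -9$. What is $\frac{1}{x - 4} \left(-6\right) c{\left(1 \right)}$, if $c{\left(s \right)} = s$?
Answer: $\frac{48}{41} \approx 1.1707$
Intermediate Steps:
$x = - \frac{9}{8}$ ($x = \frac{1}{8} \left(-9\right) = - \frac{9}{8} \approx -1.125$)
$\frac{1}{x - 4} \left(-6\right) c{\left(1 \right)} = \frac{1}{- \frac{9}{8} - 4} \left(-6\right) 1 = \frac{1}{- \frac{41}{8}} \left(-6\right) 1 = \left(- \frac{8}{41}\right) \left(-6\right) 1 = \frac{48}{41} \cdot 1 = \frac{48}{41}$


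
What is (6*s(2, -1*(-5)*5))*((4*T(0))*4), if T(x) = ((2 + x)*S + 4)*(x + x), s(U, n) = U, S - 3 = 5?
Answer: 0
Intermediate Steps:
S = 8 (S = 3 + 5 = 8)
T(x) = 2*x*(20 + 8*x) (T(x) = ((2 + x)*8 + 4)*(x + x) = ((16 + 8*x) + 4)*(2*x) = (20 + 8*x)*(2*x) = 2*x*(20 + 8*x))
(6*s(2, -1*(-5)*5))*((4*T(0))*4) = (6*2)*((4*(8*0*(5 + 2*0)))*4) = 12*((4*(8*0*(5 + 0)))*4) = 12*((4*(8*0*5))*4) = 12*((4*0)*4) = 12*(0*4) = 12*0 = 0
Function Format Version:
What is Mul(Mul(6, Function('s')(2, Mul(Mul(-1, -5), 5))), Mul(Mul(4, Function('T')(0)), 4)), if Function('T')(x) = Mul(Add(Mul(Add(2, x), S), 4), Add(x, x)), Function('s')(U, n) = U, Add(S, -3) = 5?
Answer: 0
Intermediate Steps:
S = 8 (S = Add(3, 5) = 8)
Function('T')(x) = Mul(2, x, Add(20, Mul(8, x))) (Function('T')(x) = Mul(Add(Mul(Add(2, x), 8), 4), Add(x, x)) = Mul(Add(Add(16, Mul(8, x)), 4), Mul(2, x)) = Mul(Add(20, Mul(8, x)), Mul(2, x)) = Mul(2, x, Add(20, Mul(8, x))))
Mul(Mul(6, Function('s')(2, Mul(Mul(-1, -5), 5))), Mul(Mul(4, Function('T')(0)), 4)) = Mul(Mul(6, 2), Mul(Mul(4, Mul(8, 0, Add(5, Mul(2, 0)))), 4)) = Mul(12, Mul(Mul(4, Mul(8, 0, Add(5, 0))), 4)) = Mul(12, Mul(Mul(4, Mul(8, 0, 5)), 4)) = Mul(12, Mul(Mul(4, 0), 4)) = Mul(12, Mul(0, 4)) = Mul(12, 0) = 0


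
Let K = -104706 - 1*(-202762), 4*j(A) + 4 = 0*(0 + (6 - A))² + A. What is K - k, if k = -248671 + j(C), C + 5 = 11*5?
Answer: 693431/2 ≈ 3.4672e+5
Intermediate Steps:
C = 50 (C = -5 + 11*5 = -5 + 55 = 50)
j(A) = -1 + A/4 (j(A) = -1 + (0*(0 + (6 - A))² + A)/4 = -1 + (0*(6 - A)² + A)/4 = -1 + (0 + A)/4 = -1 + A/4)
k = -497319/2 (k = -248671 + (-1 + (¼)*50) = -248671 + (-1 + 25/2) = -248671 + 23/2 = -497319/2 ≈ -2.4866e+5)
K = 98056 (K = -104706 + 202762 = 98056)
K - k = 98056 - 1*(-497319/2) = 98056 + 497319/2 = 693431/2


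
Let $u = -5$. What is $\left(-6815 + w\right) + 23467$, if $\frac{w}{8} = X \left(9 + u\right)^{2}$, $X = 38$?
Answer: $21516$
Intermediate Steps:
$w = 4864$ ($w = 8 \cdot 38 \left(9 - 5\right)^{2} = 8 \cdot 38 \cdot 4^{2} = 8 \cdot 38 \cdot 16 = 8 \cdot 608 = 4864$)
$\left(-6815 + w\right) + 23467 = \left(-6815 + 4864\right) + 23467 = -1951 + 23467 = 21516$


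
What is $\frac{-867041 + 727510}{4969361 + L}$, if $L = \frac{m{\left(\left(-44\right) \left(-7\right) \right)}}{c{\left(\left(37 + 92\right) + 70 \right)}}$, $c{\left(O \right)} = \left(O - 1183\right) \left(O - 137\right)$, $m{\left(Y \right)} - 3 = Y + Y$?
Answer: $- \frac{8512507248}{303170775269} \approx -0.028078$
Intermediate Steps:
$m{\left(Y \right)} = 3 + 2 Y$ ($m{\left(Y \right)} = 3 + \left(Y + Y\right) = 3 + 2 Y$)
$c{\left(O \right)} = \left(-1183 + O\right) \left(-137 + O\right)$
$L = - \frac{619}{61008}$ ($L = \frac{3 + 2 \left(\left(-44\right) \left(-7\right)\right)}{162071 + \left(\left(37 + 92\right) + 70\right)^{2} - 1320 \left(\left(37 + 92\right) + 70\right)} = \frac{3 + 2 \cdot 308}{162071 + \left(129 + 70\right)^{2} - 1320 \left(129 + 70\right)} = \frac{3 + 616}{162071 + 199^{2} - 262680} = \frac{619}{162071 + 39601 - 262680} = \frac{619}{-61008} = 619 \left(- \frac{1}{61008}\right) = - \frac{619}{61008} \approx -0.010146$)
$\frac{-867041 + 727510}{4969361 + L} = \frac{-867041 + 727510}{4969361 - \frac{619}{61008}} = - \frac{139531}{\frac{303170775269}{61008}} = \left(-139531\right) \frac{61008}{303170775269} = - \frac{8512507248}{303170775269}$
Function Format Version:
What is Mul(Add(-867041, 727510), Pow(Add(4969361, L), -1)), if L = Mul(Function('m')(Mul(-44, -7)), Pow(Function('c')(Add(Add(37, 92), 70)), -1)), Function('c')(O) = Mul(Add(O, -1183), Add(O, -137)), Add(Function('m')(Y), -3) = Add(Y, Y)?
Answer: Rational(-8512507248, 303170775269) ≈ -0.028078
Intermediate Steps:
Function('m')(Y) = Add(3, Mul(2, Y)) (Function('m')(Y) = Add(3, Add(Y, Y)) = Add(3, Mul(2, Y)))
Function('c')(O) = Mul(Add(-1183, O), Add(-137, O))
L = Rational(-619, 61008) (L = Mul(Add(3, Mul(2, Mul(-44, -7))), Pow(Add(162071, Pow(Add(Add(37, 92), 70), 2), Mul(-1320, Add(Add(37, 92), 70))), -1)) = Mul(Add(3, Mul(2, 308)), Pow(Add(162071, Pow(Add(129, 70), 2), Mul(-1320, Add(129, 70))), -1)) = Mul(Add(3, 616), Pow(Add(162071, Pow(199, 2), Mul(-1320, 199)), -1)) = Mul(619, Pow(Add(162071, 39601, -262680), -1)) = Mul(619, Pow(-61008, -1)) = Mul(619, Rational(-1, 61008)) = Rational(-619, 61008) ≈ -0.010146)
Mul(Add(-867041, 727510), Pow(Add(4969361, L), -1)) = Mul(Add(-867041, 727510), Pow(Add(4969361, Rational(-619, 61008)), -1)) = Mul(-139531, Pow(Rational(303170775269, 61008), -1)) = Mul(-139531, Rational(61008, 303170775269)) = Rational(-8512507248, 303170775269)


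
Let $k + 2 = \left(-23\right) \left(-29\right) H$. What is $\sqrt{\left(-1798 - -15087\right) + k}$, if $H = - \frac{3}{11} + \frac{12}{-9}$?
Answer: $\frac{4 \sqrt{831435}}{33} \approx 110.52$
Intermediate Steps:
$H = - \frac{53}{33}$ ($H = \left(-3\right) \frac{1}{11} + 12 \left(- \frac{1}{9}\right) = - \frac{3}{11} - \frac{4}{3} = - \frac{53}{33} \approx -1.6061$)
$k = - \frac{35417}{33}$ ($k = -2 + \left(-23\right) \left(-29\right) \left(- \frac{53}{33}\right) = -2 + 667 \left(- \frac{53}{33}\right) = -2 - \frac{35351}{33} = - \frac{35417}{33} \approx -1073.2$)
$\sqrt{\left(-1798 - -15087\right) + k} = \sqrt{\left(-1798 - -15087\right) - \frac{35417}{33}} = \sqrt{\left(-1798 + 15087\right) - \frac{35417}{33}} = \sqrt{13289 - \frac{35417}{33}} = \sqrt{\frac{403120}{33}} = \frac{4 \sqrt{831435}}{33}$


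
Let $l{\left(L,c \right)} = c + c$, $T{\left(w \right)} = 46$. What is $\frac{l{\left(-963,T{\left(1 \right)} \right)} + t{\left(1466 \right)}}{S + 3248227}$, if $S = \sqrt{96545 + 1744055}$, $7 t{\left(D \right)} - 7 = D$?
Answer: $\frac{6876496559}{73856837620503} - \frac{21170 \sqrt{18406}}{73856837620503} \approx 9.3067 \cdot 10^{-5}$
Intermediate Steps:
$l{\left(L,c \right)} = 2 c$
$t{\left(D \right)} = 1 + \frac{D}{7}$
$S = 10 \sqrt{18406}$ ($S = \sqrt{1840600} = 10 \sqrt{18406} \approx 1356.7$)
$\frac{l{\left(-963,T{\left(1 \right)} \right)} + t{\left(1466 \right)}}{S + 3248227} = \frac{2 \cdot 46 + \left(1 + \frac{1}{7} \cdot 1466\right)}{10 \sqrt{18406} + 3248227} = \frac{92 + \left(1 + \frac{1466}{7}\right)}{3248227 + 10 \sqrt{18406}} = \frac{92 + \frac{1473}{7}}{3248227 + 10 \sqrt{18406}} = \frac{2117}{7 \left(3248227 + 10 \sqrt{18406}\right)}$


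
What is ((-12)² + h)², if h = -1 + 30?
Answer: 29929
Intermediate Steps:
h = 29
((-12)² + h)² = ((-12)² + 29)² = (144 + 29)² = 173² = 29929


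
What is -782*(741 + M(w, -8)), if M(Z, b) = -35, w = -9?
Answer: -552092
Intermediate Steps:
-782*(741 + M(w, -8)) = -782*(741 - 35) = -782*706 = -552092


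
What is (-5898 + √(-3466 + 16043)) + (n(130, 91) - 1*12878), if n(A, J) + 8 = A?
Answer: -18654 + √12577 ≈ -18542.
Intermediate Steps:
n(A, J) = -8 + A
(-5898 + √(-3466 + 16043)) + (n(130, 91) - 1*12878) = (-5898 + √(-3466 + 16043)) + ((-8 + 130) - 1*12878) = (-5898 + √12577) + (122 - 12878) = (-5898 + √12577) - 12756 = -18654 + √12577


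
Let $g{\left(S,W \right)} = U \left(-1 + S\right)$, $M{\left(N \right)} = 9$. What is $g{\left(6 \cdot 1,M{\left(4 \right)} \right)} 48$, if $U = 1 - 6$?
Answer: $-1200$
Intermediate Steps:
$U = -5$ ($U = 1 - 6 = -5$)
$g{\left(S,W \right)} = 5 - 5 S$ ($g{\left(S,W \right)} = - 5 \left(-1 + S\right) = 5 - 5 S$)
$g{\left(6 \cdot 1,M{\left(4 \right)} \right)} 48 = \left(5 - 5 \cdot 6 \cdot 1\right) 48 = \left(5 - 30\right) 48 = \left(-25\right) 48 = -1200$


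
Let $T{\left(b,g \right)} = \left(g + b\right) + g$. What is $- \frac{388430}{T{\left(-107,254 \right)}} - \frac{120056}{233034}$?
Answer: $- \frac{45282769538}{46723317} \approx -969.17$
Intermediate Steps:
$T{\left(b,g \right)} = b + 2 g$ ($T{\left(b,g \right)} = \left(b + g\right) + g = b + 2 g$)
$- \frac{388430}{T{\left(-107,254 \right)}} - \frac{120056}{233034} = - \frac{388430}{-107 + 2 \cdot 254} - \frac{120056}{233034} = - \frac{388430}{-107 + 508} - \frac{60028}{116517} = - \frac{388430}{401} - \frac{60028}{116517} = - \frac{45282769538}{46723317}$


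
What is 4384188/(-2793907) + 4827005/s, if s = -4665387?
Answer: -33940136759291/13034657397009 ≈ -2.6038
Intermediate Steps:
4384188/(-2793907) + 4827005/s = 4384188/(-2793907) + 4827005/(-4665387) = 4384188*(-1/2793907) + 4827005*(-1/4665387) = -4384188/2793907 - 4827005/4665387 = -33940136759291/13034657397009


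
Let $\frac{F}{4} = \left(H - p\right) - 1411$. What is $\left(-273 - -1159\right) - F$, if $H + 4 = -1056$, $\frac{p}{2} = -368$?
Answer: $7826$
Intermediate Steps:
$p = -736$ ($p = 2 \left(-368\right) = -736$)
$H = -1060$ ($H = -4 - 1056 = -1060$)
$F = -6940$ ($F = 4 \left(\left(-1060 - -736\right) - 1411\right) = 4 \left(\left(-1060 + 736\right) - 1411\right) = 4 \left(-324 - 1411\right) = 4 \left(-1735\right) = -6940$)
$\left(-273 - -1159\right) - F = \left(-273 - -1159\right) - -6940 = \left(-273 + 1159\right) + 6940 = 886 + 6940 = 7826$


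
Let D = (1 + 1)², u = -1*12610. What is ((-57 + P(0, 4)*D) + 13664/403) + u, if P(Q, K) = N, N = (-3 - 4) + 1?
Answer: -5100809/403 ≈ -12657.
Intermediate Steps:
N = -6 (N = -7 + 1 = -6)
P(Q, K) = -6
u = -12610
D = 4 (D = 2² = 4)
((-57 + P(0, 4)*D) + 13664/403) + u = ((-57 - 6*4) + 13664/403) - 12610 = ((-57 - 24) + 13664*(1/403)) - 12610 = (-81 + 13664/403) - 12610 = -18979/403 - 12610 = -5100809/403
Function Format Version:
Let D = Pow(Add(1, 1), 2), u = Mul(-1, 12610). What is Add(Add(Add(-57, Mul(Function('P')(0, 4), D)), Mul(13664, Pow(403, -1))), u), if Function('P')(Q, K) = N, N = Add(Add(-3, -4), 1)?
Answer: Rational(-5100809, 403) ≈ -12657.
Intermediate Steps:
N = -6 (N = Add(-7, 1) = -6)
Function('P')(Q, K) = -6
u = -12610
D = 4 (D = Pow(2, 2) = 4)
Add(Add(Add(-57, Mul(Function('P')(0, 4), D)), Mul(13664, Pow(403, -1))), u) = Add(Add(Add(-57, Mul(-6, 4)), Mul(13664, Pow(403, -1))), -12610) = Add(Add(Add(-57, -24), Mul(13664, Rational(1, 403))), -12610) = Add(Add(-81, Rational(13664, 403)), -12610) = Add(Rational(-18979, 403), -12610) = Rational(-5100809, 403)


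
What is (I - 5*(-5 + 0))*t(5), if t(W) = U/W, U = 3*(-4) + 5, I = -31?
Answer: 42/5 ≈ 8.4000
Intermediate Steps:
U = -7 (U = -12 + 5 = -7)
t(W) = -7/W
(I - 5*(-5 + 0))*t(5) = (-31 - 5*(-5 + 0))*(-7/5) = (-31 - 5*(-5))*(-7*⅕) = (-31 + 25)*(-7/5) = -6*(-7/5) = 42/5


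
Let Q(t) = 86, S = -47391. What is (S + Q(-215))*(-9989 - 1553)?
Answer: 545994310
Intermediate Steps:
(S + Q(-215))*(-9989 - 1553) = (-47391 + 86)*(-9989 - 1553) = -47305*(-11542) = 545994310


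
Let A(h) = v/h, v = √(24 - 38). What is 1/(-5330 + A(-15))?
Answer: -599625/3196001257 + 15*I*√14/6392002514 ≈ -0.00018762 + 8.7805e-9*I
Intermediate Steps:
v = I*√14 (v = √(-14) = I*√14 ≈ 3.7417*I)
A(h) = I*√14/h (A(h) = (I*√14)/h = I*√14/h)
1/(-5330 + A(-15)) = 1/(-5330 + I*√14/(-15)) = 1/(-5330 + I*√14*(-1/15)) = 1/(-5330 - I*√14/15)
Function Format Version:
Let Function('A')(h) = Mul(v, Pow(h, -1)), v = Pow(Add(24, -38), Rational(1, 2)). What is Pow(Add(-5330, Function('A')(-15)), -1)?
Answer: Add(Rational(-599625, 3196001257), Mul(Rational(15, 6392002514), I, Pow(14, Rational(1, 2)))) ≈ Add(-0.00018762, Mul(8.7805e-9, I))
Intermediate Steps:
v = Mul(I, Pow(14, Rational(1, 2))) (v = Pow(-14, Rational(1, 2)) = Mul(I, Pow(14, Rational(1, 2))) ≈ Mul(3.7417, I))
Function('A')(h) = Mul(I, Pow(14, Rational(1, 2)), Pow(h, -1)) (Function('A')(h) = Mul(Mul(I, Pow(14, Rational(1, 2))), Pow(h, -1)) = Mul(I, Pow(14, Rational(1, 2)), Pow(h, -1)))
Pow(Add(-5330, Function('A')(-15)), -1) = Pow(Add(-5330, Mul(I, Pow(14, Rational(1, 2)), Pow(-15, -1))), -1) = Pow(Add(-5330, Mul(I, Pow(14, Rational(1, 2)), Rational(-1, 15))), -1) = Pow(Add(-5330, Mul(Rational(-1, 15), I, Pow(14, Rational(1, 2)))), -1)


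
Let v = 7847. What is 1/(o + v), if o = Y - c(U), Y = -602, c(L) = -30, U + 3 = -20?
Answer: 1/7275 ≈ 0.00013746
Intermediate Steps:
U = -23 (U = -3 - 20 = -23)
o = -572 (o = -602 - 1*(-30) = -602 + 30 = -572)
1/(o + v) = 1/(-572 + 7847) = 1/7275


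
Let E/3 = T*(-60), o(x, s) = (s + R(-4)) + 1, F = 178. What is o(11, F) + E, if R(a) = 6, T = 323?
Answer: -57955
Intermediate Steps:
o(x, s) = 7 + s (o(x, s) = (s + 6) + 1 = (6 + s) + 1 = 7 + s)
E = -58140 (E = 3*(323*(-60)) = 3*(-19380) = -58140)
o(11, F) + E = (7 + 178) - 58140 = 185 - 58140 = -57955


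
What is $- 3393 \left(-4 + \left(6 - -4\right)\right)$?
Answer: $-20358$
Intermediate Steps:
$- 3393 \left(-4 + \left(6 - -4\right)\right) = - 3393 \left(-4 + \left(6 + 4\right)\right) = - 3393 \left(-4 + 10\right) = \left(-3393\right) 6 = -20358$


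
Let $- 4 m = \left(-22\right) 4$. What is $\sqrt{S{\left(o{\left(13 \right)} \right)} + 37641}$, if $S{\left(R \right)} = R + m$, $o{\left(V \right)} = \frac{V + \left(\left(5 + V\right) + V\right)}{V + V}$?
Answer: $\frac{\sqrt{6365333}}{13} \approx 194.07$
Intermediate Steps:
$o{\left(V \right)} = \frac{5 + 3 V}{2 V}$ ($o{\left(V \right)} = \frac{V + \left(5 + 2 V\right)}{2 V} = \left(5 + 3 V\right) \frac{1}{2 V} = \frac{5 + 3 V}{2 V}$)
$m = 22$ ($m = - \frac{\left(-22\right) 4}{4} = \left(- \frac{1}{4}\right) \left(-88\right) = 22$)
$S{\left(R \right)} = 22 + R$ ($S{\left(R \right)} = R + 22 = 22 + R$)
$\sqrt{S{\left(o{\left(13 \right)} \right)} + 37641} = \sqrt{\left(22 + \frac{5 + 3 \cdot 13}{2 \cdot 13}\right) + 37641} = \sqrt{\left(22 + \frac{1}{2} \cdot \frac{1}{13} \left(5 + 39\right)\right) + 37641} = \sqrt{\left(22 + \frac{1}{2} \cdot \frac{1}{13} \cdot 44\right) + 37641} = \sqrt{\left(22 + \frac{22}{13}\right) + 37641} = \sqrt{\frac{308}{13} + 37641} = \sqrt{\frac{489641}{13}} = \frac{\sqrt{6365333}}{13}$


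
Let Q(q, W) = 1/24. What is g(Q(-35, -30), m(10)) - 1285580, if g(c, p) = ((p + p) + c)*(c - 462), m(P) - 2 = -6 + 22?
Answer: -750084335/576 ≈ -1.3022e+6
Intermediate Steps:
m(P) = 18 (m(P) = 2 + (-6 + 22) = 2 + 16 = 18)
Q(q, W) = 1/24
g(c, p) = (-462 + c)*(c + 2*p) (g(c, p) = (2*p + c)*(-462 + c) = (c + 2*p)*(-462 + c) = (-462 + c)*(c + 2*p))
g(Q(-35, -30), m(10)) - 1285580 = ((1/24)**2 - 924*18 - 462*1/24 + 2*(1/24)*18) - 1285580 = (1/576 - 16632 - 77/4 + 3/2) - 1285580 = -9590255/576 - 1285580 = -750084335/576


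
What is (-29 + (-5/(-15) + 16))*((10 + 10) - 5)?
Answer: -190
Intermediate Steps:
(-29 + (-5/(-15) + 16))*((10 + 10) - 5) = (-29 + (-5*(-1/15) + 16))*(20 - 5) = (-29 + (⅓ + 16))*15 = (-29 + 49/3)*15 = -38/3*15 = -190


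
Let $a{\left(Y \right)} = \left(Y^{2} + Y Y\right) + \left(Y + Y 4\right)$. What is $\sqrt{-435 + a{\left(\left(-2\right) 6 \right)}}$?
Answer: $3 i \sqrt{23} \approx 14.387 i$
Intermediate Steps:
$a{\left(Y \right)} = 2 Y^{2} + 5 Y$ ($a{\left(Y \right)} = \left(Y^{2} + Y^{2}\right) + \left(Y + 4 Y\right) = 2 Y^{2} + 5 Y$)
$\sqrt{-435 + a{\left(\left(-2\right) 6 \right)}} = \sqrt{-435 + \left(-2\right) 6 \left(5 + 2 \left(\left(-2\right) 6\right)\right)} = \sqrt{-435 - 12 \left(5 + 2 \left(-12\right)\right)} = \sqrt{-435 - 12 \left(5 - 24\right)} = \sqrt{-435 - -228} = \sqrt{-435 + 228} = \sqrt{-207} = 3 i \sqrt{23}$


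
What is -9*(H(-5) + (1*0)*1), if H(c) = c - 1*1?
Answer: 54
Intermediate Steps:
H(c) = -1 + c (H(c) = c - 1 = -1 + c)
-9*(H(-5) + (1*0)*1) = -9*((-1 - 5) + (1*0)*1) = -9*(-6 + 0*1) = -9*(-6 + 0) = -9*(-6) = 54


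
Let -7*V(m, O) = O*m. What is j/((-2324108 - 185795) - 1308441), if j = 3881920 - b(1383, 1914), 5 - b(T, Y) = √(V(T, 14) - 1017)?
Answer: -3881915/3818344 - I*√3783/3818344 ≈ -1.0166 - 1.6108e-5*I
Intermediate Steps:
V(m, O) = -O*m/7
b(T, Y) = 5 - √(-1017 - 2*T) (b(T, Y) = 5 - √(-⅐*14*T - 1017) = 5 - √(-2*T - 1017) = 5 - √(-1017 - 2*T))
j = 3881915 + I*√3783 (j = 3881920 - (5 - √(-1017 - 2*1383)) = 3881920 - (5 - √(-1017 - 2766)) = 3881920 - (5 - √(-3783)) = 3881920 - (5 - I*√3783) = 3881920 + (-5 + I*√3783) = 3881915 + I*√3783 ≈ 3.8819e+6 + 61.506*I)
j/((-2324108 - 185795) - 1308441) = (3881915 + I*√3783)/((-2324108 - 185795) - 1308441) = (3881915 + I*√3783)/(-2509903 - 1308441) = (3881915 + I*√3783)/(-3818344) = (3881915 + I*√3783)*(-1/3818344) = -3881915/3818344 - I*√3783/3818344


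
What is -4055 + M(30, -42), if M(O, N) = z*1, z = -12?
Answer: -4067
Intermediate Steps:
M(O, N) = -12 (M(O, N) = -12*1 = -12)
-4055 + M(30, -42) = -4055 - 12 = -4067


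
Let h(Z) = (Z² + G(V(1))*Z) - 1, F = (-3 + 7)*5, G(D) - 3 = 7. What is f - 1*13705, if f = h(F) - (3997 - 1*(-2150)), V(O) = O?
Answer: -19253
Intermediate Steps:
G(D) = 10 (G(D) = 3 + 7 = 10)
F = 20 (F = 4*5 = 20)
h(Z) = -1 + Z² + 10*Z (h(Z) = (Z² + 10*Z) - 1 = -1 + Z² + 10*Z)
f = -5548 (f = (-1 + 20² + 10*20) - (3997 - 1*(-2150)) = (-1 + 400 + 200) - (3997 + 2150) = 599 - 1*6147 = 599 - 6147 = -5548)
f - 1*13705 = -5548 - 1*13705 = -5548 - 13705 = -19253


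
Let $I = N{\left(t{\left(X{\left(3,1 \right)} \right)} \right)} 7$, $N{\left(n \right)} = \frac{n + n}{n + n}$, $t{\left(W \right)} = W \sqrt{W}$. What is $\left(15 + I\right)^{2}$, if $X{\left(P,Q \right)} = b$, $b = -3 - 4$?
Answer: $484$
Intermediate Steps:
$b = -7$ ($b = -3 - 4 = -7$)
$X{\left(P,Q \right)} = -7$
$t{\left(W \right)} = W^{\frac{3}{2}}$
$N{\left(n \right)} = 1$ ($N{\left(n \right)} = \frac{2 n}{2 n} = 2 n \frac{1}{2 n} = 1$)
$I = 7$ ($I = 1 \cdot 7 = 7$)
$\left(15 + I\right)^{2} = \left(15 + 7\right)^{2} = 22^{2} = 484$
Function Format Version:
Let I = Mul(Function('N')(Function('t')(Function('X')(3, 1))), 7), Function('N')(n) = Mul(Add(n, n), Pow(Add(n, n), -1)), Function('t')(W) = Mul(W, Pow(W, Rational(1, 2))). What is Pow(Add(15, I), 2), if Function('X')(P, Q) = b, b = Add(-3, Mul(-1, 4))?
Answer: 484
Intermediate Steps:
b = -7 (b = Add(-3, -4) = -7)
Function('X')(P, Q) = -7
Function('t')(W) = Pow(W, Rational(3, 2))
Function('N')(n) = 1 (Function('N')(n) = Mul(Mul(2, n), Pow(Mul(2, n), -1)) = Mul(Mul(2, n), Mul(Rational(1, 2), Pow(n, -1))) = 1)
I = 7 (I = Mul(1, 7) = 7)
Pow(Add(15, I), 2) = Pow(Add(15, 7), 2) = Pow(22, 2) = 484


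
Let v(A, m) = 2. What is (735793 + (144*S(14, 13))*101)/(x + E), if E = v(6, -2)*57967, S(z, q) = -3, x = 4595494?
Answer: 692161/4711428 ≈ 0.14691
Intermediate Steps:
E = 115934 (E = 2*57967 = 115934)
(735793 + (144*S(14, 13))*101)/(x + E) = (735793 + (144*(-3))*101)/(4595494 + 115934) = (735793 - 432*101)/4711428 = (735793 - 43632)*(1/4711428) = 692161*(1/4711428) = 692161/4711428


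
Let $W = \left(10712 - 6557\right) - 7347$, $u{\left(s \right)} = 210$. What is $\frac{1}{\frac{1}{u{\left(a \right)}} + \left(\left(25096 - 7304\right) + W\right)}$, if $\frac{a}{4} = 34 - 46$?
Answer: $\frac{210}{3066001} \approx 6.8493 \cdot 10^{-5}$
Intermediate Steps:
$a = -48$ ($a = 4 \left(34 - 46\right) = 4 \left(-12\right) = -48$)
$W = -3192$ ($W = 4155 - 7347 = -3192$)
$\frac{1}{\frac{1}{u{\left(a \right)}} + \left(\left(25096 - 7304\right) + W\right)} = \frac{1}{\frac{1}{210} + \left(\left(25096 - 7304\right) - 3192\right)} = \frac{1}{\frac{1}{210} + \left(17792 - 3192\right)} = \frac{1}{\frac{1}{210} + 14600} = \frac{1}{\frac{3066001}{210}} = \frac{210}{3066001}$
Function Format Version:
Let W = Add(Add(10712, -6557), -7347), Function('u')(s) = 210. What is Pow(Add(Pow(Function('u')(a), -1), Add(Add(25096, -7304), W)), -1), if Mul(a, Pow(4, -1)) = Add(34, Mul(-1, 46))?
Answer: Rational(210, 3066001) ≈ 6.8493e-5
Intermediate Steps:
a = -48 (a = Mul(4, Add(34, Mul(-1, 46))) = Mul(4, Add(34, -46)) = Mul(4, -12) = -48)
W = -3192 (W = Add(4155, -7347) = -3192)
Pow(Add(Pow(Function('u')(a), -1), Add(Add(25096, -7304), W)), -1) = Pow(Add(Pow(210, -1), Add(Add(25096, -7304), -3192)), -1) = Pow(Add(Rational(1, 210), Add(17792, -3192)), -1) = Pow(Add(Rational(1, 210), 14600), -1) = Pow(Rational(3066001, 210), -1) = Rational(210, 3066001)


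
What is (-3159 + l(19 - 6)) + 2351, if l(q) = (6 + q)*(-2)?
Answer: -846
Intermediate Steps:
l(q) = -12 - 2*q
(-3159 + l(19 - 6)) + 2351 = (-3159 + (-12 - 2*(19 - 6))) + 2351 = (-3159 + (-12 - 2*13)) + 2351 = (-3159 + (-12 - 26)) + 2351 = (-3159 - 38) + 2351 = -3197 + 2351 = -846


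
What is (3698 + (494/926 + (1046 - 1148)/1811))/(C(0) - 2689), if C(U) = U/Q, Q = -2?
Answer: -3101147205/2254707677 ≈ -1.3754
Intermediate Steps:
C(U) = -U/2 (C(U) = U/(-2) = U*(-½) = -U/2)
(3698 + (494/926 + (1046 - 1148)/1811))/(C(0) - 2689) = (3698 + (494/926 + (1046 - 1148)/1811))/(-½*0 - 2689) = (3698 + (494*(1/926) - 102*1/1811))/(0 - 2689) = (3698 + (247/463 - 102/1811))/(-2689) = (3698 + 400091/838493)*(-1/2689) = (3101147205/838493)*(-1/2689) = -3101147205/2254707677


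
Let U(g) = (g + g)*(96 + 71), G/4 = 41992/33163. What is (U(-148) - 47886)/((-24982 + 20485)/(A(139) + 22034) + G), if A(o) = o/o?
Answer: -1823456611210/91077971 ≈ -20021.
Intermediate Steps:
G = 167968/33163 (G = 4*(41992/33163) = 167968/33163 ≈ 5.0649)
U(g) = 334*g (U(g) = (2*g)*167 = 334*g)
A(o) = 1
(U(-148) - 47886)/((-24982 + 20485)/(A(139) + 22034) + G) = (334*(-148) - 47886)/((-24982 + 20485)/(1 + 22034) + 167968/33163) = (-49432 - 47886)/(-4497/22035 + 167968/33163) = -97318/(-4497*1/22035 + 167968/33163) = -97318/(-1499/7345 + 167968/33163) = -97318/91077971/18737095 = -97318*18737095/91077971 = -1823456611210/91077971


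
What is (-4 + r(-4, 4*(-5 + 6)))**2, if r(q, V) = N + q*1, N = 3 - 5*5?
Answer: 900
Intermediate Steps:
N = -22 (N = 3 - 25 = -22)
r(q, V) = -22 + q (r(q, V) = -22 + q*1 = -22 + q)
(-4 + r(-4, 4*(-5 + 6)))**2 = (-4 + (-22 - 4))**2 = (-4 - 26)**2 = (-30)**2 = 900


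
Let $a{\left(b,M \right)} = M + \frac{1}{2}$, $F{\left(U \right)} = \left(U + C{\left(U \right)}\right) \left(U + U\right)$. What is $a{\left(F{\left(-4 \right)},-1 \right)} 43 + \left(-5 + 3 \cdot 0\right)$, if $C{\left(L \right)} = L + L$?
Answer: $- \frac{53}{2} \approx -26.5$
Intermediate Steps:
$C{\left(L \right)} = 2 L$
$F{\left(U \right)} = 6 U^{2}$ ($F{\left(U \right)} = \left(U + 2 U\right) \left(U + U\right) = 3 U 2 U = 6 U^{2}$)
$a{\left(b,M \right)} = \frac{1}{2} + M$ ($a{\left(b,M \right)} = M + \frac{1}{2} = \frac{1}{2} + M$)
$a{\left(F{\left(-4 \right)},-1 \right)} 43 + \left(-5 + 3 \cdot 0\right) = \left(\frac{1}{2} - 1\right) 43 + \left(-5 + 3 \cdot 0\right) = \left(- \frac{1}{2}\right) 43 + \left(-5 + 0\right) = - \frac{43}{2} - 5 = - \frac{53}{2}$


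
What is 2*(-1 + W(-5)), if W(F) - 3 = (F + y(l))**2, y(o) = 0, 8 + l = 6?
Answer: 54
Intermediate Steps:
l = -2 (l = -8 + 6 = -2)
W(F) = 3 + F**2 (W(F) = 3 + (F + 0)**2 = 3 + F**2)
2*(-1 + W(-5)) = 2*(-1 + (3 + (-5)**2)) = 2*(-1 + (3 + 25)) = 2*(-1 + 28) = 2*27 = 54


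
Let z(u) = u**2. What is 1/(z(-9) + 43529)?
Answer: 1/43610 ≈ 2.2931e-5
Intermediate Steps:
1/(z(-9) + 43529) = 1/((-9)**2 + 43529) = 1/(81 + 43529) = 1/43610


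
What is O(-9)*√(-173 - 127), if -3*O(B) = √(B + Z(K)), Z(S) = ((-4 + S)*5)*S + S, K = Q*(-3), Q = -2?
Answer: -10*I*√19 ≈ -43.589*I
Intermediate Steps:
K = 6 (K = -2*(-3) = 6)
Z(S) = S + S*(-20 + 5*S) (Z(S) = (-20 + 5*S)*S + S = S*(-20 + 5*S) + S = S + S*(-20 + 5*S))
O(B) = -√(66 + B)/3 (O(B) = -√(B + 6*(-19 + 5*6))/3 = -√(B + 6*(-19 + 30))/3 = -√(B + 6*11)/3 = -√(B + 66)/3 = -√(66 + B)/3)
O(-9)*√(-173 - 127) = (-√(66 - 9)/3)*√(-173 - 127) = (-√57/3)*√(-300) = (-√57/3)*(10*I*√3) = -10*I*√19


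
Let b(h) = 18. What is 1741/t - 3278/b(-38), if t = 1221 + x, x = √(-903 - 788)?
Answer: (-1639*√1691 + 1985550*I)/(9*(√1691 - 1221*I)) ≈ -180.69 - 0.047967*I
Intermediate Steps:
x = I*√1691 (x = √(-1691) = I*√1691 ≈ 41.122*I)
t = 1221 + I*√1691 ≈ 1221.0 + 41.122*I
1741/t - 3278/b(-38) = 1741/(1221 + I*√1691) - 3278/18 = 1741/(1221 + I*√1691) - 3278*1/18 = 1741/(1221 + I*√1691) - 1639/9 = -1639/9 + 1741/(1221 + I*√1691)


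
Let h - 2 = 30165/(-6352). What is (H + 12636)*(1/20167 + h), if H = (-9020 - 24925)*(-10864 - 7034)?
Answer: -106969983832245105/64050392 ≈ -1.6701e+9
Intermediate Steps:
H = 607547610 (H = -33945*(-17898) = 607547610)
h = -17461/6352 (h = 2 + 30165/(-6352) = 2 + 30165*(-1/6352) = 2 - 30165/6352 = -17461/6352 ≈ -2.7489)
(H + 12636)*(1/20167 + h) = (607547610 + 12636)*(1/20167 - 17461/6352) = 607560246*(1/20167 - 17461/6352) = 607560246*(-352129635/128100784) = -106969983832245105/64050392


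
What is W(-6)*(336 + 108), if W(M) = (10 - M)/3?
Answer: 2368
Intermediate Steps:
W(M) = 10/3 - M/3 (W(M) = (10 - M)*(⅓) = 10/3 - M/3)
W(-6)*(336 + 108) = (10/3 - ⅓*(-6))*(336 + 108) = (10/3 + 2)*444 = (16/3)*444 = 2368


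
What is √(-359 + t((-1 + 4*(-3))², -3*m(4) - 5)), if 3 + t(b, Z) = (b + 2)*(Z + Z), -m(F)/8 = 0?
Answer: 2*I*√518 ≈ 45.519*I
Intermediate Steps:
m(F) = 0 (m(F) = -8*0 = 0)
t(b, Z) = -3 + 2*Z*(2 + b) (t(b, Z) = -3 + (b + 2)*(Z + Z) = -3 + (2 + b)*(2*Z) = -3 + 2*Z*(2 + b))
√(-359 + t((-1 + 4*(-3))², -3*m(4) - 5)) = √(-359 + (-3 + 4*(-3*0 - 5) + 2*(-3*0 - 5)*(-1 + 4*(-3))²)) = √(-359 + (-3 + 4*(0 - 5) + 2*(0 - 5)*(-1 - 12)²)) = √(-359 + (-3 + 4*(-5) + 2*(-5)*(-13)²)) = √(-359 + (-3 - 20 + 2*(-5)*169)) = √(-359 + (-3 - 20 - 1690)) = √(-359 - 1713) = √(-2072) = 2*I*√518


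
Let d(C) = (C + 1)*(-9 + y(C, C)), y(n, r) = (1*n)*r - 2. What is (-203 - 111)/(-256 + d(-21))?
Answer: 157/4428 ≈ 0.035456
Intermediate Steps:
y(n, r) = -2 + n*r (y(n, r) = n*r - 2 = -2 + n*r)
d(C) = (1 + C)*(-11 + C²) (d(C) = (C + 1)*(-9 + (-2 + C*C)) = (1 + C)*(-9 + (-2 + C²)) = (1 + C)*(-11 + C²))
(-203 - 111)/(-256 + d(-21)) = (-203 - 111)/(-256 + (-11 + (-21)² + (-21)³ - 11*(-21))) = -314/(-256 + (-11 + 441 - 9261 + 231)) = -314/(-256 - 8600) = -314/(-8856) = -314*(-1/8856) = 157/4428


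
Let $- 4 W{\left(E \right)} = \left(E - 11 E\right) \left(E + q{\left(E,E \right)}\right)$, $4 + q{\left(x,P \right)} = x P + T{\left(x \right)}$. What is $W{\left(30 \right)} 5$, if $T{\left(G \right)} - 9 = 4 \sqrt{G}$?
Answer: $350625 + 1500 \sqrt{30} \approx 3.5884 \cdot 10^{5}$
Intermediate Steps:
$T{\left(G \right)} = 9 + 4 \sqrt{G}$
$q{\left(x,P \right)} = 5 + 4 \sqrt{x} + P x$ ($q{\left(x,P \right)} = -4 + \left(x P + \left(9 + 4 \sqrt{x}\right)\right) = -4 + \left(P x + \left(9 + 4 \sqrt{x}\right)\right) = -4 + \left(9 + 4 \sqrt{x} + P x\right) = 5 + 4 \sqrt{x} + P x$)
$W{\left(E \right)} = \frac{5 E \left(5 + E + E^{2} + 4 \sqrt{E}\right)}{2}$ ($W{\left(E \right)} = - \frac{\left(E - 11 E\right) \left(E + \left(5 + 4 \sqrt{E} + E E\right)\right)}{4} = - \frac{- 10 E \left(E + \left(5 + 4 \sqrt{E} + E^{2}\right)\right)}{4} = - \frac{- 10 E \left(E + \left(5 + E^{2} + 4 \sqrt{E}\right)\right)}{4} = - \frac{- 10 E \left(5 + E + E^{2} + 4 \sqrt{E}\right)}{4} = - \frac{\left(-10\right) E \left(5 + E + E^{2} + 4 \sqrt{E}\right)}{4} = \frac{5 E \left(5 + E + E^{2} + 4 \sqrt{E}\right)}{2}$)
$W{\left(30 \right)} 5 = \frac{5}{2} \cdot 30 \left(5 + 30 + 30^{2} + 4 \sqrt{30}\right) 5 = \frac{5}{2} \cdot 30 \left(5 + 30 + 900 + 4 \sqrt{30}\right) 5 = \frac{5}{2} \cdot 30 \left(935 + 4 \sqrt{30}\right) 5 = \left(70125 + 300 \sqrt{30}\right) 5 = 350625 + 1500 \sqrt{30}$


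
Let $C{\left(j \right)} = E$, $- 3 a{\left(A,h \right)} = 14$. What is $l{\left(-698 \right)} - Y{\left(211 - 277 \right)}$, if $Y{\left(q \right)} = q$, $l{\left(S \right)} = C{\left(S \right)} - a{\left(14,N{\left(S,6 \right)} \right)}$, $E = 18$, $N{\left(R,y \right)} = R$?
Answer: $\frac{266}{3} \approx 88.667$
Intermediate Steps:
$a{\left(A,h \right)} = - \frac{14}{3}$ ($a{\left(A,h \right)} = \left(- \frac{1}{3}\right) 14 = - \frac{14}{3}$)
$C{\left(j \right)} = 18$
$l{\left(S \right)} = \frac{68}{3}$ ($l{\left(S \right)} = 18 - - \frac{14}{3} = 18 + \frac{14}{3} = \frac{68}{3}$)
$l{\left(-698 \right)} - Y{\left(211 - 277 \right)} = \frac{68}{3} - \left(211 - 277\right) = \frac{68}{3} - -66 = \frac{68}{3} + 66 = \frac{266}{3}$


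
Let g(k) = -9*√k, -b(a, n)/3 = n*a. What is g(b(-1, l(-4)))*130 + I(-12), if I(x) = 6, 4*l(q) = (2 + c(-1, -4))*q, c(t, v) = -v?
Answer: 6 - 3510*I*√2 ≈ 6.0 - 4963.9*I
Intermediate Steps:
l(q) = 3*q/2 (l(q) = ((2 - 1*(-4))*q)/4 = ((2 + 4)*q)/4 = (6*q)/4 = 3*q/2)
b(a, n) = -3*a*n (b(a, n) = -3*n*a = -3*a*n)
g(b(-1, l(-4)))*130 + I(-12) = -9*√3*(I*√6)*130 + 6 = -9*3*I*√2*130 + 6 = -27*I*√2*130 + 6 = -3510*I*√2 + 6 = 6 - 3510*I*√2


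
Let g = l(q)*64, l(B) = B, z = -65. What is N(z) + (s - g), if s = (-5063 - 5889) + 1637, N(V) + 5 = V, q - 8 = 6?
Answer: -10281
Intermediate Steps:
q = 14 (q = 8 + 6 = 14)
N(V) = -5 + V
g = 896 (g = 14*64 = 896)
s = -9315 (s = -10952 + 1637 = -9315)
N(z) + (s - g) = (-5 - 65) + (-9315 - 1*896) = -70 + (-9315 - 896) = -70 - 10211 = -10281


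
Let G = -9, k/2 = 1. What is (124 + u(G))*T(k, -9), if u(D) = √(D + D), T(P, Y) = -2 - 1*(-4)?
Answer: 248 + 6*I*√2 ≈ 248.0 + 8.4853*I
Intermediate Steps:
k = 2 (k = 2*1 = 2)
T(P, Y) = 2 (T(P, Y) = -2 + 4 = 2)
u(D) = √2*√D (u(D) = √(2*D) = √2*√D)
(124 + u(G))*T(k, -9) = (124 + √2*√(-9))*2 = (124 + √2*(3*I))*2 = (124 + 3*I*√2)*2 = 248 + 6*I*√2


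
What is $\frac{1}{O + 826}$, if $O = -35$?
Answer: $\frac{1}{791} \approx 0.0012642$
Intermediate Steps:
$\frac{1}{O + 826} = \frac{1}{-35 + 826} = \frac{1}{791}$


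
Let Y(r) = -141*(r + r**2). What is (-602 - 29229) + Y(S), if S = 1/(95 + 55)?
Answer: -223739597/7500 ≈ -29832.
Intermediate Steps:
S = 1/150 ≈ 0.0066667
Y(r) = -141*r - 141*r**2
(-602 - 29229) + Y(S) = (-602 - 29229) - 141*1/150*(1 + 1/150) = -29831 - 141*1/150*151/150 = -29831 - 7097/7500 = -223739597/7500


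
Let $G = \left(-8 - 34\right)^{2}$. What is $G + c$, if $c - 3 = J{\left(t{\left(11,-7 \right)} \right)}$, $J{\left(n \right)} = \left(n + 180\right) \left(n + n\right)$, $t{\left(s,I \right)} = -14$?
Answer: $-2881$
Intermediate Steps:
$G = 1764$ ($G = \left(-42\right)^{2} = 1764$)
$J{\left(n \right)} = 2 n \left(180 + n\right)$ ($J{\left(n \right)} = \left(180 + n\right) 2 n = 2 n \left(180 + n\right)$)
$c = -4645$ ($c = 3 + 2 \left(-14\right) \left(180 - 14\right) = 3 + 2 \left(-14\right) 166 = 3 - 4648 = -4645$)
$G + c = 1764 - 4645 = -2881$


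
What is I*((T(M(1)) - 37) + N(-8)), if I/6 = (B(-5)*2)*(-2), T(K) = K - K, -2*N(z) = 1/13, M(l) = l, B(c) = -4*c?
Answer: 231120/13 ≈ 17778.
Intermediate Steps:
N(z) = -1/26 (N(z) = -½/13 = -½*1/13 = -1/26)
T(K) = 0
I = -480 (I = 6*((-4*(-5)*2)*(-2)) = 6*((20*2)*(-2)) = 6*(40*(-2)) = 6*(-80) = -480)
I*((T(M(1)) - 37) + N(-8)) = -480*((0 - 37) - 1/26) = -480*(-37 - 1/26) = -480*(-963/26) = 231120/13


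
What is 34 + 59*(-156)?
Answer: -9170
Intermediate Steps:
34 + 59*(-156) = 34 - 9204 = -9170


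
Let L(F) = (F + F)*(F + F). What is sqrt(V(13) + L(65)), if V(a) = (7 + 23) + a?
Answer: sqrt(16943) ≈ 130.17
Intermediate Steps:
L(F) = 4*F**2 (L(F) = (2*F)*(2*F) = 4*F**2)
V(a) = 30 + a
sqrt(V(13) + L(65)) = sqrt((30 + 13) + 4*65**2) = sqrt(43 + 4*4225) = sqrt(43 + 16900) = sqrt(16943)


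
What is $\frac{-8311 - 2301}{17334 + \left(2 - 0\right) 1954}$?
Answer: $- \frac{5306}{10621} \approx -0.49958$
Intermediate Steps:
$\frac{-8311 - 2301}{17334 + \left(2 - 0\right) 1954} = - \frac{10612}{17334 + \left(2 + 0\right) 1954} = - \frac{10612}{17334 + 2 \cdot 1954} = - \frac{10612}{17334 + 3908} = - \frac{10612}{21242} = \left(-10612\right) \frac{1}{21242} = - \frac{5306}{10621}$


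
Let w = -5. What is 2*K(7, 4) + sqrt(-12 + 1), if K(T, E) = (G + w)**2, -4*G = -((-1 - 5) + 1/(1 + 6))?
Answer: 32761/392 + I*sqrt(11) ≈ 83.574 + 3.3166*I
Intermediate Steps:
G = -41/28 (G = -(-1)*((-1 - 5) + 1/(1 + 6))/4 = -(-1)*(-6 + 1/7)/4 = -(-1)*(-41)/(4*7) = -1/4*41/7 = -41/28 ≈ -1.4643)
K(T, E) = 32761/784 (K(T, E) = (-41/28 - 5)**2 = (-181/28)**2 = 32761/784)
2*K(7, 4) + sqrt(-12 + 1) = 2*(32761/784) + sqrt(-12 + 1) = 32761/392 + sqrt(-11) = 32761/392 + I*sqrt(11)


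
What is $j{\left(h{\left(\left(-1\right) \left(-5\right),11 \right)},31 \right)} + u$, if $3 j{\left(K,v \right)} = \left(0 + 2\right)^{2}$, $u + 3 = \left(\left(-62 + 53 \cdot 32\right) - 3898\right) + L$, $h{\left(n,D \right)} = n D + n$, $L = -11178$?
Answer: $- \frac{40331}{3} \approx -13444.0$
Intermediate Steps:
$h{\left(n,D \right)} = n + D n$ ($h{\left(n,D \right)} = D n + n = n + D n$)
$u = -13445$ ($u = -3 + \left(\left(\left(-62 + 53 \cdot 32\right) - 3898\right) - 11178\right) = -3 + \left(\left(\left(-62 + 1696\right) - 3898\right) - 11178\right) = -3 + \left(\left(1634 - 3898\right) - 11178\right) = -3 - 13442 = -13445$)
$j{\left(K,v \right)} = \frac{4}{3}$ ($j{\left(K,v \right)} = \frac{\left(0 + 2\right)^{2}}{3} = \frac{2^{2}}{3} = \frac{1}{3} \cdot 4 = \frac{4}{3}$)
$j{\left(h{\left(\left(-1\right) \left(-5\right),11 \right)},31 \right)} + u = \frac{4}{3} - 13445 = - \frac{40331}{3}$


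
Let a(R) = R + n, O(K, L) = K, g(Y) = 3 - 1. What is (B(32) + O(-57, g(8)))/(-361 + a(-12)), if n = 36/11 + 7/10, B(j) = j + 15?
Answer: 1100/40593 ≈ 0.027098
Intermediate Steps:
g(Y) = 2
B(j) = 15 + j
n = 437/110 (n = 36*(1/11) + 7*(1/10) = 36/11 + 7/10 = 437/110 ≈ 3.9727)
a(R) = 437/110 + R (a(R) = R + 437/110 = 437/110 + R)
(B(32) + O(-57, g(8)))/(-361 + a(-12)) = ((15 + 32) - 57)/(-361 + (437/110 - 12)) = (47 - 57)/(-361 - 883/110) = -10/(-40593/110) = -10*(-110/40593) = 1100/40593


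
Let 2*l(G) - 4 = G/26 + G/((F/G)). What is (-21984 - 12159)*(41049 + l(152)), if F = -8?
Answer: -17581220847/13 ≈ -1.3524e+9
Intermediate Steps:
l(G) = 2 - G²/16 + G/52 (l(G) = 2 + (G/26 + G/((-8/G)))/2 = 2 + (G*(1/26) + G*(-G/8))/2 = 2 + (G/26 - G²/8)/2 = 2 + (-G²/8 + G/26)/2 = 2 + (-G²/16 + G/52) = 2 - G²/16 + G/52)
(-21984 - 12159)*(41049 + l(152)) = (-21984 - 12159)*(41049 + (2 - 1/16*152² + (1/52)*152)) = -34143*(41049 + (2 - 1/16*23104 + 38/13)) = -34143*(41049 + (2 - 1444 + 38/13)) = -34143*(41049 - 18708/13) = -34143*514929/13 = -17581220847/13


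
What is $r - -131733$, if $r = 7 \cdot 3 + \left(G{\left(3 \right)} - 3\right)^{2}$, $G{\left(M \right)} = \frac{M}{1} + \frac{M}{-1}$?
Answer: $131763$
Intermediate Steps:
$G{\left(M \right)} = 0$ ($G{\left(M \right)} = M 1 + M \left(-1\right) = M - M = 0$)
$r = 30$ ($r = 7 \cdot 3 + \left(0 - 3\right)^{2} = 21 + \left(-3\right)^{2} = 21 + 9 = 30$)
$r - -131733 = 30 - -131733 = 30 + 131733 = 131763$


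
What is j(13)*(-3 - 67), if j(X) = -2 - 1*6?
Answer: 560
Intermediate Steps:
j(X) = -8 (j(X) = -2 - 6 = -8)
j(13)*(-3 - 67) = -8*(-3 - 67) = -8*(-70) = 560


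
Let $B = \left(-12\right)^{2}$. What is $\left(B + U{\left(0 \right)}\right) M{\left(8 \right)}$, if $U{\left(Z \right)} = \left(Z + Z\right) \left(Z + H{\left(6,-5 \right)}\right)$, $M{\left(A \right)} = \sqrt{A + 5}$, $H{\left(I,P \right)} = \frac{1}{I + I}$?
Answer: $144 \sqrt{13} \approx 519.2$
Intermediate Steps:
$H{\left(I,P \right)} = \frac{1}{2 I}$
$B = 144$
$M{\left(A \right)} = \sqrt{5 + A}$
$U{\left(Z \right)} = 2 Z \left(\frac{1}{12} + Z\right)$ ($U{\left(Z \right)} = \left(Z + Z\right) \left(Z + \frac{1}{2 \cdot 6}\right) = 2 Z \left(Z + \frac{1}{2} \cdot \frac{1}{6}\right) = 2 Z \left(Z + \frac{1}{12}\right) = 2 Z \left(\frac{1}{12} + Z\right)$)
$\left(B + U{\left(0 \right)}\right) M{\left(8 \right)} = \left(144 + \frac{1}{6} \cdot 0 \left(1 + 12 \cdot 0\right)\right) \sqrt{5 + 8} = \left(144 + \frac{1}{6} \cdot 0 \left(1 + 0\right)\right) \sqrt{13} = \left(144 + \frac{1}{6} \cdot 0 \cdot 1\right) \sqrt{13} = \left(144 + 0\right) \sqrt{13} = 144 \sqrt{13}$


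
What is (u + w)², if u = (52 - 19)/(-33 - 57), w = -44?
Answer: 1771561/900 ≈ 1968.4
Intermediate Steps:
u = -11/30 (u = 33/(-90) = 33*(-1/90) = -11/30 ≈ -0.36667)
(u + w)² = (-11/30 - 44)² = (-1331/30)² = 1771561/900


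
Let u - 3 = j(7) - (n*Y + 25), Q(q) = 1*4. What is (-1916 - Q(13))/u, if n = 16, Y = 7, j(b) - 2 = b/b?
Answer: 1920/131 ≈ 14.656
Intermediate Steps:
j(b) = 3 (j(b) = 2 + b/b = 2 + 1 = 3)
Q(q) = 4
u = -131 (u = 3 + (3 - (16*7 + 25)) = 3 + (3 - (112 + 25)) = 3 + (3 - 1*137) = 3 + (3 - 137) = 3 - 134 = -131)
(-1916 - Q(13))/u = (-1916 - 1*4)/(-131) = (-1916 - 4)*(-1/131) = -1920*(-1/131) = 1920/131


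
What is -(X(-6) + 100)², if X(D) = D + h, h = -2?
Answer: -8464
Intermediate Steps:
X(D) = -2 + D (X(D) = D - 2 = -2 + D)
-(X(-6) + 100)² = -((-2 - 6) + 100)² = -(-8 + 100)² = -1*92² = -1*8464 = -8464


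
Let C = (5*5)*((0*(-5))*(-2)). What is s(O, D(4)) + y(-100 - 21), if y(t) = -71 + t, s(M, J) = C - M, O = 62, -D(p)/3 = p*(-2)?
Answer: -254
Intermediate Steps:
D(p) = 6*p (D(p) = -3*p*(-2) = -(-6)*p = 6*p)
C = 0 (C = 25*(0*(-2)) = 25*0 = 0)
s(M, J) = -M (s(M, J) = 0 - M = -M)
s(O, D(4)) + y(-100 - 21) = -1*62 + (-71 + (-100 - 21)) = -62 + (-71 - 121) = -62 - 192 = -254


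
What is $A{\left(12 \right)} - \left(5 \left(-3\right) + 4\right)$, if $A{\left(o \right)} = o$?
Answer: $23$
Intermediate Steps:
$A{\left(12 \right)} - \left(5 \left(-3\right) + 4\right) = 12 - \left(5 \left(-3\right) + 4\right) = 12 - \left(-15 + 4\right) = 12 - -11 = 12 + 11 = 23$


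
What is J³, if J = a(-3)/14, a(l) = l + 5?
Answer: 1/343 ≈ 0.0029155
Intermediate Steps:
a(l) = 5 + l
J = ⅐ (J = (5 - 3)/14 = 2*(1/14) = ⅐ ≈ 0.14286)
J³ = (⅐)³ = 1/343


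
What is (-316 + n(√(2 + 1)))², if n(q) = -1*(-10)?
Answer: 93636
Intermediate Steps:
n(q) = 10
(-316 + n(√(2 + 1)))² = (-316 + 10)² = (-306)² = 93636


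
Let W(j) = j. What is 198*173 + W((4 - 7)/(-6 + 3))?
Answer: 34255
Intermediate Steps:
198*173 + W((4 - 7)/(-6 + 3)) = 198*173 + (4 - 7)/(-6 + 3) = 34254 - 3/(-3) = 34254 - 3*(-1/3) = 34254 + 1 = 34255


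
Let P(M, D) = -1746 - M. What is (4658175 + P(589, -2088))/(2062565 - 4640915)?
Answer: -465584/257835 ≈ -1.8057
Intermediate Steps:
(4658175 + P(589, -2088))/(2062565 - 4640915) = (4658175 + (-1746 - 1*589))/(2062565 - 4640915) = (4658175 + (-1746 - 589))/(-2578350) = (4658175 - 2335)*(-1/2578350) = 4655840*(-1/2578350) = -465584/257835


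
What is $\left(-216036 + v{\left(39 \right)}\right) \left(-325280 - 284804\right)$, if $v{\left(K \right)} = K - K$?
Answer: $131800107024$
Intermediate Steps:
$v{\left(K \right)} = 0$
$\left(-216036 + v{\left(39 \right)}\right) \left(-325280 - 284804\right) = \left(-216036 + 0\right) \left(-325280 - 284804\right) = \left(-216036\right) \left(-610084\right) = 131800107024$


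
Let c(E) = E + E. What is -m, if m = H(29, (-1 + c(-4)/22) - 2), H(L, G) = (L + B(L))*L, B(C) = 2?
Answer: -899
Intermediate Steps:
c(E) = 2*E
H(L, G) = L*(2 + L) (H(L, G) = (L + 2)*L = (2 + L)*L = L*(2 + L))
m = 899 (m = 29*(2 + 29) = 29*31 = 899)
-m = -1*899 = -899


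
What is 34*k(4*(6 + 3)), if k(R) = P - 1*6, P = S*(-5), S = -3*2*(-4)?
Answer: -4284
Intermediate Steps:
S = 24 (S = -6*(-4) = 24)
P = -120 (P = 24*(-5) = -120)
k(R) = -126 (k(R) = -120 - 1*6 = -120 - 6 = -126)
34*k(4*(6 + 3)) = 34*(-126) = -4284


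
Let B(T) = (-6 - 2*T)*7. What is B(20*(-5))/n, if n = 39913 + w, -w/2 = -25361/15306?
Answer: 5196387/152739775 ≈ 0.034021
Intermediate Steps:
w = 25361/7653 (w = -(-50722)/15306 = -2*(-25361/15306) = 25361/7653 ≈ 3.3139)
B(T) = -42 - 14*T
n = 305479550/7653 (n = 39913 + 25361/7653 = 305479550/7653 ≈ 39916.)
B(20*(-5))/n = (-42 - 280*(-5))/(305479550/7653) = (-42 - 14*(-100))*(7653/305479550) = (-42 + 1400)*(7653/305479550) = 1358*(7653/305479550) = 5196387/152739775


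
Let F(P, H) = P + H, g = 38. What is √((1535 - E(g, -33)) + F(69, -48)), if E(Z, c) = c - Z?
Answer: √1627 ≈ 40.336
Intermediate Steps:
F(P, H) = H + P
√((1535 - E(g, -33)) + F(69, -48)) = √((1535 - (-33 - 1*38)) + (-48 + 69)) = √((1535 - (-33 - 38)) + 21) = √((1535 - 1*(-71)) + 21) = √((1535 + 71) + 21) = √(1606 + 21) = √1627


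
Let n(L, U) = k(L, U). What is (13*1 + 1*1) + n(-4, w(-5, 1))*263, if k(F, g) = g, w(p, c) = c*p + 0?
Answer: -1301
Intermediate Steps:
w(p, c) = c*p
n(L, U) = U
(13*1 + 1*1) + n(-4, w(-5, 1))*263 = (13*1 + 1*1) + (1*(-5))*263 = (13 + 1) - 5*263 = 14 - 1315 = -1301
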